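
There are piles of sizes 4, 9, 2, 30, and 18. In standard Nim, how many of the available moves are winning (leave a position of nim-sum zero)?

In binary:
  00100  (4)
  01001  (9)
  00010  (2)
  11110  (30)
  10010  (18)
  -----
  00011  (3)
The overall nim-sum is X = 3. A pile of size p has a winning move iff p XOR X < p (reduce it to p XOR X).
  4: 4 XOR 3 = 7 ≥ 4 — no move.
  9: 9 XOR 3 = 10 ≥ 9 — no move.
  2: 2 XOR 3 = 1 < 2 — winning move (to 1).
  30: 30 XOR 3 = 29 < 30 — winning move (to 29).
  18: 18 XOR 3 = 17 < 18 — winning move (to 17).
That gives 3 winning moves.

3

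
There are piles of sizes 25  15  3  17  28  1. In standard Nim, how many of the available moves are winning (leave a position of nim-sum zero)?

Nim-sum: 25 XOR 15 XOR 3 XOR 17 XOR 28 XOR 1 = 25.
The overall nim-sum is X = 25. A pile of size p has a winning move iff p XOR X < p (reduce it to p XOR X).
  25: 25 XOR 25 = 0 < 25 — winning move (to 0).
  15: 15 XOR 25 = 22 ≥ 15 — no move.
  3: 3 XOR 25 = 26 ≥ 3 — no move.
  17: 17 XOR 25 = 8 < 17 — winning move (to 8).
  28: 28 XOR 25 = 5 < 28 — winning move (to 5).
  1: 1 XOR 25 = 24 ≥ 1 — no move.
That gives 3 winning moves.

3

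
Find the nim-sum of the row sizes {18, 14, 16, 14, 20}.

22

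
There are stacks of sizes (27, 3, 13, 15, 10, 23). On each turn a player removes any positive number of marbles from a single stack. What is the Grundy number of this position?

7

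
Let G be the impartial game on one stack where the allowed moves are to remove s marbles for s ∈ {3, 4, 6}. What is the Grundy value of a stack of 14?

1

Build the Grundy sequence with g(k) = mex{g(k−s) : s ∈ {3, 4, 6}, s ≤ k}:
k:     0  1  2  3  4  5  6  7  8  9 10 11 12 13 14
g(k):  0  0  0  1  1  1  2  2  2  0  0  0  1  1  1
So g(14) = 1.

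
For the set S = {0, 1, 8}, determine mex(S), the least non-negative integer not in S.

2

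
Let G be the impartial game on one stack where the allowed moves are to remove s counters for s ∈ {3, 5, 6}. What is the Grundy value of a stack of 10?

0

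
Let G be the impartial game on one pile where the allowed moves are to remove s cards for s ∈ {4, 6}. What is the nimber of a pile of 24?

1

Build the Grundy sequence with g(k) = mex{g(k−s) : s ∈ {4, 6}, s ≤ k}:
k:     0  1  2  3  4  5  6  7  8  9 10 11 12 13 14 15 16 17 18 19 20 21 22 23 24
g(k):  0  0  0  0  1  1  1  1  2  2  0  0  0  0  1  1  1  1  2  2  0  0  0  0  1
So g(24) = 1.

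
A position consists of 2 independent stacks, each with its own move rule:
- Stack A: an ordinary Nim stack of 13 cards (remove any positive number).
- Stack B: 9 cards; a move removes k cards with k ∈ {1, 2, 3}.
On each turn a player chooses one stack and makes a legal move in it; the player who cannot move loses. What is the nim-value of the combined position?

12

Stack A is a plain Nim stack of size 13, so its Grundy value is 13.
Build the Grundy sequence for stack B with g(k) = mex{g(k−s) : s ∈ {1, 2, 3}, s ≤ k}:
k:     0  1  2  3  4  5  6  7  8  9
g(k):  0  1  2  3  0  1  2  3  0  1
So g(9) = 1.
By the Sprague-Grundy theorem, the Grundy value of a sum of independent games is the XOR of the component values.
Combined value = 13 ⊕ 1 = 12.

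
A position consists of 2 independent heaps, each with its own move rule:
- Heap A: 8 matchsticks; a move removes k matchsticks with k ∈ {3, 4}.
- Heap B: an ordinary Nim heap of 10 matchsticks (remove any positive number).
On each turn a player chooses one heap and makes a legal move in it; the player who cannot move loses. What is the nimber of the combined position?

10

For heap A, compute g(0), g(1), … with moves {3, 4}:
k:     0  1  2  3  4  5  6  7  8
g(k):  0  0  0  1  1  1  2  0  0
So g(8) = 0.
Heap B is a plain Nim heap of size 10, so its Grundy value is 10.
The value of a disjunctive sum is the nim-sum of the parts.
Combined value = 0 XOR 10 = 10.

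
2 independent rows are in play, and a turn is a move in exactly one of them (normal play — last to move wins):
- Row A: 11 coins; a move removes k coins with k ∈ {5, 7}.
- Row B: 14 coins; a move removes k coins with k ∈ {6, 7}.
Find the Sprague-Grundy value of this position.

Grundy values for row A (subtraction set {5, 7}):
g(0) = mex{} = 0
g(1) = mex{} = 0
g(2) = mex{} = 0
g(3) = mex{} = 0
g(4) = mex{} = 0
g(5) = mex{0} = 1
g(6) = mex{0} = 1
g(7) = mex{0} = 1
g(8) = mex{0} = 1
g(9) = mex{0} = 1
g(10) = mex{0,1} = 2
g(11) = mex{0,1} = 2
So g(11) = 2.
For row B, compute g(0), g(1), … with moves {6, 7}:
k:     0  1  2  3  4  5  6  7  8  9 10 11 12 13 14
g(k):  0  0  0  0  0  0  1  1  1  1  1  1  2  0  0
So g(14) = 0.
The value of a disjunctive sum is the nim-sum of the parts.
Combined value = 2 XOR 0 = 2.

2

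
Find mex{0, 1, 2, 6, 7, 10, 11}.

The values 0, 1, 2 are all present; 3 is the first non-negative integer missing from the set.

3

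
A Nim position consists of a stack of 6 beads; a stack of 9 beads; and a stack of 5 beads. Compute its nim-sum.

10

Nim-sum: 6 ⊕ 9 ⊕ 5 = 10.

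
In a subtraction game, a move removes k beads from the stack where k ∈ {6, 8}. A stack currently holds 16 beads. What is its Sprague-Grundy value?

0

Build the Grundy sequence with g(k) = mex{g(k−s) : s ∈ {6, 8}, s ≤ k}:
k:     0  1  2  3  4  5  6  7  8  9 10 11 12 13 14 15 16
g(k):  0  0  0  0  0  0  1  1  1  1  1  1  2  2  0  0  0
So g(16) = 0.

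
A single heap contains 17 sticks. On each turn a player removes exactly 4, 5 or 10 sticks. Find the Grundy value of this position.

0

Compute g(0), g(1), … for moves {4, 5, 10}:
k:     0  1  2  3  4  5  6  7  8  9 10 11 12 13 14 15 16 17
g(k):  0  0  0  0  1  1  1  1  2  0  2  2  3  1  3  0  0  0
So g(17) = 0.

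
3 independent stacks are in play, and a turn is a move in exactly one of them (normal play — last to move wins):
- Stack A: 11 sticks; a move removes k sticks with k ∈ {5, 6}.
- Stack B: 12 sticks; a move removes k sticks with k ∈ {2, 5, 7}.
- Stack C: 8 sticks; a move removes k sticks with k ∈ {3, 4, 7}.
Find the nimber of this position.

For stack A, compute g(0), g(1), … with moves {5, 6}:
k:     0  1  2  3  4  5  6  7  8  9 10 11
g(k):  0  0  0  0  0  1  1  1  1  1  2  0
So g(11) = 0.
Build the Grundy sequence for stack B with g(k) = mex{g(k−s) : s ∈ {2, 5, 7}, s ≤ k}:
g(0) = mex{} = 0
g(1) = mex{} = 0
g(2) = mex{0} = 1
g(3) = mex{0} = 1
g(4) = mex{1} = 0
g(5) = mex{0,1} = 2
g(6) = mex{0} = 1
g(7) = mex{0,1,2} = 3
g(8) = mex{0,1} = 2
g(9) = mex{0,1,3} = 2
g(10) = mex{1,2} = 0
g(11) = mex{0,1,2} = 3
g(12) = mex{0,2,3} = 1
So g(12) = 1.
Build the Grundy sequence for stack C with g(k) = mex{g(k−s) : s ∈ {3, 4, 7}, s ≤ k}:
k:     0  1  2  3  4  5  6  7  8
g(k):  0  0  0  1  1  1  2  2  2
So g(8) = 2.
The value of a disjunctive sum is the nim-sum of the parts.
Combined value = 0 ⊕ 1 ⊕ 2 = 3.

3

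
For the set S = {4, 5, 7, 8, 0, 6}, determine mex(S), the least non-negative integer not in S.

1

0 is in the set but 1 is not, so the mex is 1.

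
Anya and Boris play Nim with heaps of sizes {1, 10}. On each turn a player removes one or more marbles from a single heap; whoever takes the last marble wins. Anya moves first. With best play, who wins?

Anya wins

Bitwise XOR of the heap sizes:
  0001  (1)
  1010  (10)
  ----
  1011  (11)
The nim-sum is 11 ≠ 0, so this is an N-position: the player to move can win; Anya has a winning move.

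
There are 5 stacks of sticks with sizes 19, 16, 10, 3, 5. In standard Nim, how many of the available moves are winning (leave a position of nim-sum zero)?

Nim-sum: 19 ⊕ 16 ⊕ 10 ⊕ 3 ⊕ 5 = 15.
The overall nim-sum is X = 15. A stack of size p has a winning move iff p XOR X < p (reduce it to p XOR X).
  19: 19 XOR 15 = 28 ≥ 19 — no move.
  16: 16 XOR 15 = 31 ≥ 16 — no move.
  10: 10 XOR 15 = 5 < 10 — winning move (to 5).
  3: 3 XOR 15 = 12 ≥ 3 — no move.
  5: 5 XOR 15 = 10 ≥ 5 — no move.
That gives 1 winning move.

1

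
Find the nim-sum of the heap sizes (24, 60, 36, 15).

Write each in binary and XOR column by column:
  011000  (24)
  111100  (60)
  100100  (36)
  001111  (15)
  ------
  001111  (15)

15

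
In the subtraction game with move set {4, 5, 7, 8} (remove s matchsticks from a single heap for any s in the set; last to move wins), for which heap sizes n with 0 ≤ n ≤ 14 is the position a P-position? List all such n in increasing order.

0, 1, 2, 3, 12, 13, 14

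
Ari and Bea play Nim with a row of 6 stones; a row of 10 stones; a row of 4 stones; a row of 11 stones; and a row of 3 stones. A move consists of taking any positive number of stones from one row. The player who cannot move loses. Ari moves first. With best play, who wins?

Bea wins

Compute the nim-sum pairwise:
6 ^ 10 = 12
12 ^ 4 = 8
8 ^ 11 = 3
3 ^ 3 = 0
The nim-sum is 0, so this is a P-position: the player to move is in a losing position under optimal play; Ari is about to move from it and so loses — Bea wins.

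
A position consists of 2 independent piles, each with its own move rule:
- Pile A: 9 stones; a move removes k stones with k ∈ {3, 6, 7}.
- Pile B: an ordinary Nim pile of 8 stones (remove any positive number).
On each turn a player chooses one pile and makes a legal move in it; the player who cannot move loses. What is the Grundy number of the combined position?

11

For pile A, compute g(0), g(1), … with moves {3, 6, 7}:
g(0) = mex{} = 0
g(1) = mex{} = 0
g(2) = mex{} = 0
g(3) = mex{0} = 1
g(4) = mex{0} = 1
g(5) = mex{0} = 1
g(6) = mex{0,1} = 2
g(7) = mex{0,1} = 2
g(8) = mex{0,1} = 2
g(9) = mex{0,1,2} = 3
So g(9) = 3.
Pile B is a plain Nim pile of size 8, so its Grundy value is 8.
By the Sprague-Grundy theorem, the Grundy value of a sum of independent games is the XOR of the component values.
Combined value = 3 ⊕ 8 = 11.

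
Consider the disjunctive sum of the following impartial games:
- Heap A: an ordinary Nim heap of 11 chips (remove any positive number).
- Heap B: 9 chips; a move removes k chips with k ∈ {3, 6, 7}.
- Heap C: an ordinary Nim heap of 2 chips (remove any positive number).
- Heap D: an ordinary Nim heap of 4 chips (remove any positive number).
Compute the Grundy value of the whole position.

14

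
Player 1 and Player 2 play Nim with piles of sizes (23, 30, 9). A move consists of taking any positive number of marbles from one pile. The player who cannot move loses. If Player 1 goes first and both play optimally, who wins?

Player 2 wins

Nim-sum: 23 ^ 30 ^ 9 = 0.
The nim-sum is 0, so this is a P-position: the player to move is in a losing position under optimal play; Player 1 is about to move from it and so loses — Player 2 wins.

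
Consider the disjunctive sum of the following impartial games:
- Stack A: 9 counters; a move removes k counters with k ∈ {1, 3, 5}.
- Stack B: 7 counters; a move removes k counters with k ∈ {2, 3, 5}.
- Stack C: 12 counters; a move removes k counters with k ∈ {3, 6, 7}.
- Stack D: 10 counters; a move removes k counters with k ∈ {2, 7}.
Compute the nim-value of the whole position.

For stack A, compute g(0), g(1), … with moves {1, 3, 5}:
k:     0  1  2  3  4  5  6  7  8  9
g(k):  0  1  0  1  0  1  0  1  0  1
So g(9) = 1.
For stack B, compute g(0), g(1), … with moves {2, 3, 5}:
g(0) = mex{} = 0
g(1) = mex{} = 0
g(2) = mex{0} = 1
g(3) = mex{0} = 1
g(4) = mex{0,1} = 2
g(5) = mex{0,1} = 2
g(6) = mex{0,1,2} = 3
g(7) = mex{1,2} = 0
So g(7) = 0.
For stack C, compute g(0), g(1), … with moves {3, 6, 7}:
g(0) = mex{} = 0
g(1) = mex{} = 0
g(2) = mex{} = 0
g(3) = mex{0} = 1
g(4) = mex{0} = 1
g(5) = mex{0} = 1
g(6) = mex{0,1} = 2
g(7) = mex{0,1} = 2
g(8) = mex{0,1} = 2
g(9) = mex{0,1,2} = 3
g(10) = mex{1,2} = 0
g(11) = mex{1,2} = 0
g(12) = mex{1,2,3} = 0
So g(12) = 0.
Grundy values for stack D (subtraction set {2, 7}):
k:     0  1  2  3  4  5  6  7  8  9 10
g(k):  0  0  1  1  0  0  1  1  2  0  0
So g(10) = 0.
By the Sprague-Grundy theorem, the Grundy value of a sum of independent games is the XOR of the component values.
Combined value = 1 ⊕ 0 ⊕ 0 ⊕ 0 = 1.

1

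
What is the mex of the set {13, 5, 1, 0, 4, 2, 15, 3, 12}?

The values 0, 1, 2, 3, 4, 5 are all present; 6 is the first non-negative integer missing from the set.

6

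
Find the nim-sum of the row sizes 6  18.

20

Compute the nim-sum pairwise:
6 ⊕ 18 = 20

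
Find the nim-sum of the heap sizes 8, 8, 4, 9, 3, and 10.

4

Compute the nim-sum pairwise:
8 XOR 8 = 0
0 XOR 4 = 4
4 XOR 9 = 13
13 XOR 3 = 14
14 XOR 10 = 4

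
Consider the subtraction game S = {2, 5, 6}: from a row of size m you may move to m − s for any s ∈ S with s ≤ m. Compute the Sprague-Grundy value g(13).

1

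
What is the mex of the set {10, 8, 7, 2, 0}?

1

0 is in the set but 1 is not, so the mex is 1.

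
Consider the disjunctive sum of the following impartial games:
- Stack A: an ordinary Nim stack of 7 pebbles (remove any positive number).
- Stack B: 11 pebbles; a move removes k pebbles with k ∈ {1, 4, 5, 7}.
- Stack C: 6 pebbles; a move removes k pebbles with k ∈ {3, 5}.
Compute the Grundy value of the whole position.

Stack A is a plain Nim stack of size 7, so its Grundy value is 7.
Grundy values for stack B (subtraction set {1, 4, 5, 7}):
g(0) = mex{} = 0
g(1) = mex{0} = 1
g(2) = mex{1} = 0
g(3) = mex{0} = 1
g(4) = mex{0,1} = 2
g(5) = mex{0,1,2} = 3
g(6) = mex{0,1,3} = 2
g(7) = mex{0,1,2} = 3
g(8) = mex{1,2,3} = 0
g(9) = mex{0,2,3} = 1
g(10) = mex{1,2,3} = 0
g(11) = mex{0,2,3} = 1
So g(11) = 1.
For stack C, compute g(0), g(1), … with moves {3, 5}:
g(0) = mex{} = 0
g(1) = mex{} = 0
g(2) = mex{} = 0
g(3) = mex{0} = 1
g(4) = mex{0} = 1
g(5) = mex{0} = 1
g(6) = mex{0,1} = 2
So g(6) = 2.
The value of a disjunctive sum is the nim-sum of the parts.
Combined value = 7 ⊕ 1 ⊕ 2 = 4.

4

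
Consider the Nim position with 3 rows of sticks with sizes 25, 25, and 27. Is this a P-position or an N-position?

Compute the nim-sum pairwise:
25 ^ 25 = 0
0 ^ 27 = 27
The nim-sum is 27 ≠ 0, so this is an N-position: the player to move can win.

N-position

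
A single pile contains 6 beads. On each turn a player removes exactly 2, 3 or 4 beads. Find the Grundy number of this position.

Compute g(0), g(1), … for moves {2, 3, 4}:
k:     0  1  2  3  4  5  6
g(k):  0  0  1  1  2  2  0
So g(6) = 0.

0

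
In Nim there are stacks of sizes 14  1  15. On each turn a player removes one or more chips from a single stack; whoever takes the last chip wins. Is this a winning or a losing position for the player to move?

Losing position

Compute the nim-sum pairwise:
14 ^ 1 = 15
15 ^ 15 = 0
The nim-sum is 0, so this is a P-position: the player to move is in a losing position under optimal play.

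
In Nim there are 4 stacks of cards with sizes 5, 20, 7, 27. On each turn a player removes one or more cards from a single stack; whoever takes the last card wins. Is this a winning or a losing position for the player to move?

Winning position

Compute the nim-sum pairwise:
5 ⊕ 20 = 17
17 ⊕ 7 = 22
22 ⊕ 27 = 13
The nim-sum is 13 ≠ 0, so this is an N-position: the player to move can win.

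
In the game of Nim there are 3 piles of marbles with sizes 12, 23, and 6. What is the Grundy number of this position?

29

Compute the nim-sum pairwise:
12 ^ 23 = 27
27 ^ 6 = 29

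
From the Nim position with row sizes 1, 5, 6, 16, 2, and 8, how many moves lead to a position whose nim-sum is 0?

1

Compute the nim-sum pairwise:
1 ^ 5 = 4
4 ^ 6 = 2
2 ^ 16 = 18
18 ^ 2 = 16
16 ^ 8 = 24
The overall nim-sum is X = 24. A row of size p has a winning move iff p XOR X < p (reduce it to p XOR X).
  1: 1 XOR 24 = 25 ≥ 1 — no move.
  5: 5 XOR 24 = 29 ≥ 5 — no move.
  6: 6 XOR 24 = 30 ≥ 6 — no move.
  16: 16 XOR 24 = 8 < 16 — winning move (to 8).
  2: 2 XOR 24 = 26 ≥ 2 — no move.
  8: 8 XOR 24 = 16 ≥ 8 — no move.
That gives 1 winning move.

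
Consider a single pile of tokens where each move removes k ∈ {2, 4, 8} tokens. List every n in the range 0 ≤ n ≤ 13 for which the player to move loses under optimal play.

Grundy values for subtraction set {2, 4, 8}:
g(0) = mex{} = 0
g(1) = mex{} = 0
g(2) = mex{0} = 1
g(3) = mex{0} = 1
g(4) = mex{0,1} = 2
g(5) = mex{0,1} = 2
g(6) = mex{1,2} = 0
g(7) = mex{1,2} = 0
g(8) = mex{0,2} = 1
g(9) = mex{0,2} = 1
g(10) = mex{0,1} = 2
g(11) = mex{0,1} = 2
g(12) = mex{1,2} = 0
g(13) = mex{1,2} = 0
The P-positions (g = 0) in 0..13 are 0, 1, 6, 7, 12, 13.

0, 1, 6, 7, 12, 13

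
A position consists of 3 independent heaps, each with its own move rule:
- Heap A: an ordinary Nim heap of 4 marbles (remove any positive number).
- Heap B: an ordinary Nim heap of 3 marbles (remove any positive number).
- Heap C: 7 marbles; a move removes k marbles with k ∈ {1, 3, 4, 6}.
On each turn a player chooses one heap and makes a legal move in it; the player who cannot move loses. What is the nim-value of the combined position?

Heap A is a plain Nim heap of size 4, so its Grundy value is 4.
Heap B is a plain Nim heap of size 3, so its Grundy value is 3.
For heap C, compute g(0), g(1), … with moves {1, 3, 4, 6}:
g(0) = mex{} = 0
g(1) = mex{0} = 1
g(2) = mex{1} = 0
g(3) = mex{0} = 1
g(4) = mex{0,1} = 2
g(5) = mex{0,1,2} = 3
g(6) = mex{0,1,3} = 2
g(7) = mex{1,2} = 0
So g(7) = 0.
By the Sprague-Grundy theorem, the Grundy value of a sum of independent games is the XOR of the component values.
Combined value = 4 ⊕ 3 ⊕ 0 = 7.

7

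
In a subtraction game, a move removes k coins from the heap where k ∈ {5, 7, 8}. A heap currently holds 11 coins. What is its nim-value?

Grundy values for subtraction set {5, 7, 8}:
k:     0  1  2  3  4  5  6  7  8  9 10 11
g(k):  0  0  0  0  0  1  1  1  1  1  2  2
So g(11) = 2.

2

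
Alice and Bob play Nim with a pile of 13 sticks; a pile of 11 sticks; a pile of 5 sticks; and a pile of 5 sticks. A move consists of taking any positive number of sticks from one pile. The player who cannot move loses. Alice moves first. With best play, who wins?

Nim-sum: 13 ⊕ 11 ⊕ 5 ⊕ 5 = 6.
The nim-sum is 6 ≠ 0, so this is an N-position: the player to move can win; Alice has a winning move.

Alice wins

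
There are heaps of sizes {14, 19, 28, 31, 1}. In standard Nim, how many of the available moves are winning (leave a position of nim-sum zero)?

Write each in binary and XOR column by column:
  01110  (14)
  10011  (19)
  11100  (28)
  11111  (31)
  00001  (1)
  -----
  11111  (31)
The overall nim-sum is X = 31. A heap of size p has a winning move iff p XOR X < p (reduce it to p XOR X).
  14: 14 XOR 31 = 17 ≥ 14 — no move.
  19: 19 XOR 31 = 12 < 19 — winning move (to 12).
  28: 28 XOR 31 = 3 < 28 — winning move (to 3).
  31: 31 XOR 31 = 0 < 31 — winning move (to 0).
  1: 1 XOR 31 = 30 ≥ 1 — no move.
That gives 3 winning moves.

3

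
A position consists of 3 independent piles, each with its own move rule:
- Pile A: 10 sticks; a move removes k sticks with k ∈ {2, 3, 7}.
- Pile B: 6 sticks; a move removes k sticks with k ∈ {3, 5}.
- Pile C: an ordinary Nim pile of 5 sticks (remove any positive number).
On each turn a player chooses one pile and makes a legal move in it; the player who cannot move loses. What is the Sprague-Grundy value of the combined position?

Grundy values for pile A (subtraction set {2, 3, 7}):
g(0) = mex{} = 0
g(1) = mex{} = 0
g(2) = mex{0} = 1
g(3) = mex{0} = 1
g(4) = mex{0,1} = 2
g(5) = mex{1} = 0
g(6) = mex{1,2} = 0
g(7) = mex{0,2} = 1
g(8) = mex{0} = 1
g(9) = mex{0,1} = 2
g(10) = mex{1} = 0
So g(10) = 0.
Build the Grundy sequence for pile B with g(k) = mex{g(k−s) : s ∈ {3, 5}, s ≤ k}:
g(0) = mex{} = 0
g(1) = mex{} = 0
g(2) = mex{} = 0
g(3) = mex{0} = 1
g(4) = mex{0} = 1
g(5) = mex{0} = 1
g(6) = mex{0,1} = 2
So g(6) = 2.
Pile C is a plain Nim pile of size 5, so its Grundy value is 5.
The value of a disjunctive sum is the nim-sum of the parts.
Combined value = 0 XOR 2 XOR 5 = 7.

7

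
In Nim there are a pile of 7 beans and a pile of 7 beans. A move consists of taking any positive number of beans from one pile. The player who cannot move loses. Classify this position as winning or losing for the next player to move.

Losing position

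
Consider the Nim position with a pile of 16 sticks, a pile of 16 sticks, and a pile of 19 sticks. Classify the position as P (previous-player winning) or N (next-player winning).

Nim-sum: 16 XOR 16 XOR 19 = 19.
The nim-sum is 19 ≠ 0, so this is an N-position: the player to move can win.

N-position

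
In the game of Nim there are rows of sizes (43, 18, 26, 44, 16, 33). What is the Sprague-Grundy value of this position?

Bitwise XOR of the heap sizes:
  101011  (43)
  010010  (18)
  011010  (26)
  101100  (44)
  010000  (16)
  100001  (33)
  ------
  111110  (62)

62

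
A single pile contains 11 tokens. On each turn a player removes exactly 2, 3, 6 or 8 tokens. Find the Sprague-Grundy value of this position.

3

Grundy values for subtraction set {2, 3, 6, 8}:
g(0) = mex{} = 0
g(1) = mex{} = 0
g(2) = mex{0} = 1
g(3) = mex{0} = 1
g(4) = mex{0,1} = 2
g(5) = mex{1} = 0
g(6) = mex{0,1,2} = 3
g(7) = mex{0,2} = 1
g(8) = mex{0,1,3} = 2
g(9) = mex{0,1,3} = 2
g(10) = mex{1,2} = 0
g(11) = mex{0,1,2} = 3
So g(11) = 3.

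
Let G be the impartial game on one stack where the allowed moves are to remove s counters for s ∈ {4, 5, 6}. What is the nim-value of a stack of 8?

2

Grundy values for subtraction set {4, 5, 6}:
g(0) = mex{} = 0
g(1) = mex{} = 0
g(2) = mex{} = 0
g(3) = mex{} = 0
g(4) = mex{0} = 1
g(5) = mex{0} = 1
g(6) = mex{0} = 1
g(7) = mex{0} = 1
g(8) = mex{0,1} = 2
So g(8) = 2.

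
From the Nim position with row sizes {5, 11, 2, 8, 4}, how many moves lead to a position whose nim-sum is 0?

0

Compute the nim-sum pairwise:
5 ⊕ 11 = 14
14 ⊕ 2 = 12
12 ⊕ 8 = 4
4 ⊕ 4 = 0
The nim-sum is already 0, so every move leaves a nonzero nim-sum — there are no winning moves.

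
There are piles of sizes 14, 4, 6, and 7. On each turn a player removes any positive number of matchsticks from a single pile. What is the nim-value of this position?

11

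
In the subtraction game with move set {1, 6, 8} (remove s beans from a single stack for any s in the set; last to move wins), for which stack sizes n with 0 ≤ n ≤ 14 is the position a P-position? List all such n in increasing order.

0, 2, 4, 7, 9, 11, 14

Build the Grundy sequence with g(k) = mex{g(k−s) : s ∈ {1, 6, 8}, s ≤ k}:
g(0) = mex{} = 0
g(1) = mex{0} = 1
g(2) = mex{1} = 0
g(3) = mex{0} = 1
g(4) = mex{1} = 0
g(5) = mex{0} = 1
g(6) = mex{0,1} = 2
g(7) = mex{1,2} = 0
g(8) = mex{0} = 1
g(9) = mex{1} = 0
g(10) = mex{0} = 1
g(11) = mex{1} = 0
g(12) = mex{0,2} = 1
g(13) = mex{0,1} = 2
g(14) = mex{1,2} = 0
The P-positions (g = 0) in 0..14 are 0, 2, 4, 7, 9, 11, 14.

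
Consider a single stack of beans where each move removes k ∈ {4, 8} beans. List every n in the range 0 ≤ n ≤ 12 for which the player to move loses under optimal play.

Build the Grundy sequence with g(k) = mex{g(k−s) : s ∈ {4, 8}, s ≤ k}:
k:     0  1  2  3  4  5  6  7  8  9 10 11 12
g(k):  0  0  0  0  1  1  1  1  2  2  2  2  0
The P-positions (g = 0) in 0..12 are 0, 1, 2, 3, 12.

0, 1, 2, 3, 12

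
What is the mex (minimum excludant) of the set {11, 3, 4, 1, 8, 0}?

The values 0, 1 are all present; 2 is the first non-negative integer missing from the set.

2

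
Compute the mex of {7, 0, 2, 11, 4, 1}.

3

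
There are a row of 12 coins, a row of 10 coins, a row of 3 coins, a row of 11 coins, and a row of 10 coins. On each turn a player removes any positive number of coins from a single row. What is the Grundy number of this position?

Compute the nim-sum pairwise:
12 ^ 10 = 6
6 ^ 3 = 5
5 ^ 11 = 14
14 ^ 10 = 4

4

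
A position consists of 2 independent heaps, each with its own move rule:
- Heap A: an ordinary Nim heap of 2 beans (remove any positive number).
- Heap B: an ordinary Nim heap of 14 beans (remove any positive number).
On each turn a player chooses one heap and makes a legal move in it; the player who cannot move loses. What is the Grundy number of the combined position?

12

Heap A is a plain Nim heap of size 2, so its Grundy value is 2.
Heap B is a plain Nim heap of size 14, so its Grundy value is 14.
By the Sprague-Grundy theorem, the Grundy value of a sum of independent games is the XOR of the component values.
Combined value = 2 XOR 14 = 12.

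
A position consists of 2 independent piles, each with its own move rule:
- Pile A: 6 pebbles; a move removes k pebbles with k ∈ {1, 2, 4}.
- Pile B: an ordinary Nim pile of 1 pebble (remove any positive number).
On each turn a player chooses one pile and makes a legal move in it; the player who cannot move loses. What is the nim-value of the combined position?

1

Build the Grundy sequence for pile A with g(k) = mex{g(k−s) : s ∈ {1, 2, 4}, s ≤ k}:
k:     0  1  2  3  4  5  6
g(k):  0  1  2  0  1  2  0
So g(6) = 0.
Pile B is a plain Nim pile of size 1, so its Grundy value is 1.
The value of a disjunctive sum is the nim-sum of the parts.
Combined value = 0 ⊕ 1 = 1.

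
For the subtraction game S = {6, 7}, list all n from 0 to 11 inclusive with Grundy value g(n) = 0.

Compute g(0), g(1), … for moves {6, 7}:
g(0) = mex{} = 0
g(1) = mex{} = 0
g(2) = mex{} = 0
g(3) = mex{} = 0
g(4) = mex{} = 0
g(5) = mex{} = 0
g(6) = mex{0} = 1
g(7) = mex{0} = 1
g(8) = mex{0} = 1
g(9) = mex{0} = 1
g(10) = mex{0} = 1
g(11) = mex{0} = 1
The P-positions (g = 0) in 0..11 are 0, 1, 2, 3, 4, 5.

0, 1, 2, 3, 4, 5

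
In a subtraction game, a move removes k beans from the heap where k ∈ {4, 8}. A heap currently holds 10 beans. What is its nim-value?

2

Compute g(0), g(1), … for moves {4, 8}:
k:     0  1  2  3  4  5  6  7  8  9 10
g(k):  0  0  0  0  1  1  1  1  2  2  2
So g(10) = 2.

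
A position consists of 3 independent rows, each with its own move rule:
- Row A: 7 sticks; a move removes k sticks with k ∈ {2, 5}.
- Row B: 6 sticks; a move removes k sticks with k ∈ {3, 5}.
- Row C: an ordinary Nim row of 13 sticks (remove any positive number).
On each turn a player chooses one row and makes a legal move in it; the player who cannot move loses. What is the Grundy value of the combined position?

15

For row A, compute g(0), g(1), … with moves {2, 5}:
g(0) = mex{} = 0
g(1) = mex{} = 0
g(2) = mex{0} = 1
g(3) = mex{0} = 1
g(4) = mex{1} = 0
g(5) = mex{0,1} = 2
g(6) = mex{0} = 1
g(7) = mex{1,2} = 0
So g(7) = 0.
For row B, compute g(0), g(1), … with moves {3, 5}:
k:     0  1  2  3  4  5  6
g(k):  0  0  0  1  1  1  2
So g(6) = 2.
Row C is a plain Nim row of size 13, so its Grundy value is 13.
The value of a disjunctive sum is the nim-sum of the parts.
Combined value = 0 XOR 2 XOR 13 = 15.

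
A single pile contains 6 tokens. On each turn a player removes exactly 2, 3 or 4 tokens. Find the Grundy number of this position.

0

Build the Grundy sequence with g(k) = mex{g(k−s) : s ∈ {2, 3, 4}, s ≤ k}:
g(0) = mex{} = 0
g(1) = mex{} = 0
g(2) = mex{0} = 1
g(3) = mex{0} = 1
g(4) = mex{0,1} = 2
g(5) = mex{0,1} = 2
g(6) = mex{1,2} = 0
So g(6) = 0.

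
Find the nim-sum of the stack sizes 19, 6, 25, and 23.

27

Compute the nim-sum pairwise:
19 XOR 6 = 21
21 XOR 25 = 12
12 XOR 23 = 27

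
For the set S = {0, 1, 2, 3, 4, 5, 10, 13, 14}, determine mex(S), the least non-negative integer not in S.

6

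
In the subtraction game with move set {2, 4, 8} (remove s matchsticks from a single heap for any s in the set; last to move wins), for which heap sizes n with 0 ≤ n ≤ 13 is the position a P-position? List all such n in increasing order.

0, 1, 6, 7, 12, 13

Grundy values for subtraction set {2, 4, 8}:
g(0) = mex{} = 0
g(1) = mex{} = 0
g(2) = mex{0} = 1
g(3) = mex{0} = 1
g(4) = mex{0,1} = 2
g(5) = mex{0,1} = 2
g(6) = mex{1,2} = 0
g(7) = mex{1,2} = 0
g(8) = mex{0,2} = 1
g(9) = mex{0,2} = 1
g(10) = mex{0,1} = 2
g(11) = mex{0,1} = 2
g(12) = mex{1,2} = 0
g(13) = mex{1,2} = 0
The P-positions (g = 0) in 0..13 are 0, 1, 6, 7, 12, 13.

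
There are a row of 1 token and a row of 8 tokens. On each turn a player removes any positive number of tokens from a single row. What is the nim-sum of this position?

9

Nim-sum: 1 XOR 8 = 9.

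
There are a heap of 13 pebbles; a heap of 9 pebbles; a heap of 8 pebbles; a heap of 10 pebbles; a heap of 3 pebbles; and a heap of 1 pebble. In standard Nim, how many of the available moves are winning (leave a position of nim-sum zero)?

1

In binary:
  1101  (13)
  1001  (9)
  1000  (8)
  1010  (10)
  0011  (3)
  0001  (1)
  ----
  0100  (4)
The overall nim-sum is X = 4. A heap of size p has a winning move iff p XOR X < p (reduce it to p XOR X).
  13: 13 XOR 4 = 9 < 13 — winning move (to 9).
  9: 9 XOR 4 = 13 ≥ 9 — no move.
  8: 8 XOR 4 = 12 ≥ 8 — no move.
  10: 10 XOR 4 = 14 ≥ 10 — no move.
  3: 3 XOR 4 = 7 ≥ 3 — no move.
  1: 1 XOR 4 = 5 ≥ 1 — no move.
That gives 1 winning move.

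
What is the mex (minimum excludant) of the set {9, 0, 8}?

1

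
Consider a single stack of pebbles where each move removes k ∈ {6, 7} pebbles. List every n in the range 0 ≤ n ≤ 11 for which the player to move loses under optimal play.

Grundy values for subtraction set {6, 7}:
k:     0  1  2  3  4  5  6  7  8  9 10 11
g(k):  0  0  0  0  0  0  1  1  1  1  1  1
The P-positions (g = 0) in 0..11 are 0, 1, 2, 3, 4, 5.

0, 1, 2, 3, 4, 5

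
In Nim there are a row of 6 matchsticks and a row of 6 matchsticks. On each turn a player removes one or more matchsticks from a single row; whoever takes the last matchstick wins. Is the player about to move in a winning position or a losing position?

Losing position

Write each in binary and XOR column by column:
  110  (6)
  110  (6)
  ---
  000  (0)
The nim-sum is 0, so this is a P-position: the player to move is in a losing position under optimal play.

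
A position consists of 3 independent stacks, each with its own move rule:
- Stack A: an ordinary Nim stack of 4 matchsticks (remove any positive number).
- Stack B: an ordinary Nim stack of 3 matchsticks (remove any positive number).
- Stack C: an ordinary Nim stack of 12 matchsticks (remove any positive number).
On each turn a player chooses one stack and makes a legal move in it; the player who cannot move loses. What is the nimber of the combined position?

11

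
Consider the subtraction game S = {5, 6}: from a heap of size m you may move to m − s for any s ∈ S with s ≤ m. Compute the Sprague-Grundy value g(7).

Build the Grundy sequence with g(k) = mex{g(k−s) : s ∈ {5, 6}, s ≤ k}:
k:     0  1  2  3  4  5  6  7
g(k):  0  0  0  0  0  1  1  1
So g(7) = 1.

1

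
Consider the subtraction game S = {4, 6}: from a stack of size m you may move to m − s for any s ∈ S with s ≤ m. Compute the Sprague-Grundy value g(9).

Build the Grundy sequence with g(k) = mex{g(k−s) : s ∈ {4, 6}, s ≤ k}:
k:     0  1  2  3  4  5  6  7  8  9
g(k):  0  0  0  0  1  1  1  1  2  2
So g(9) = 2.

2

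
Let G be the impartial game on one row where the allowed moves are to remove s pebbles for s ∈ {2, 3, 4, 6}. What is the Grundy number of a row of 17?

0

Grundy values for subtraction set {2, 3, 4, 6}:
k:     0  1  2  3  4  5  6  7  8  9 10 11 12 13 14 15 16 17
g(k):  0  0  1  1  2  2  3  3  0  0  1  1  2  2  3  3  0  0
So g(17) = 0.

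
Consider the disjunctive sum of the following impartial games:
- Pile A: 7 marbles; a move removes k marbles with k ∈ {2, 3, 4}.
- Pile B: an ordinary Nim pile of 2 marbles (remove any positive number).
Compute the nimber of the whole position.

2

For pile A, compute g(0), g(1), … with moves {2, 3, 4}:
k:     0  1  2  3  4  5  6  7
g(k):  0  0  1  1  2  2  0  0
So g(7) = 0.
Pile B is a plain Nim pile of size 2, so its Grundy value is 2.
The value of a disjunctive sum is the nim-sum of the parts.
Combined value = 0 ⊕ 2 = 2.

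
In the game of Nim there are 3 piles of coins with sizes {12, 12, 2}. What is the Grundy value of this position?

2

Bitwise XOR of the heap sizes:
  1100  (12)
  1100  (12)
  0010  (2)
  ----
  0010  (2)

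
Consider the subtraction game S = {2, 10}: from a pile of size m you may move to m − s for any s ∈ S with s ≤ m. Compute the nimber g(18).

Grundy values for subtraction set {2, 10}:
k:     0  1  2  3  4  5  6  7  8  9 10 11 12 13 14 15 16 17 18
g(k):  0  0  1  1  0  0  1  1  0  0  1  1  0  0  1  1  0  0  1
So g(18) = 1.

1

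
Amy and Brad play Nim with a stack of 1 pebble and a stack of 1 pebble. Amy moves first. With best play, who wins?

Brad wins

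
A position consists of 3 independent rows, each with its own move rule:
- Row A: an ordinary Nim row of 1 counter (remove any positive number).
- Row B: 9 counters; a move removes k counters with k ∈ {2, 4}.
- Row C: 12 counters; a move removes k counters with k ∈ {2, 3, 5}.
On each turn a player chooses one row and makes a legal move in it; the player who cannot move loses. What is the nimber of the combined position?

2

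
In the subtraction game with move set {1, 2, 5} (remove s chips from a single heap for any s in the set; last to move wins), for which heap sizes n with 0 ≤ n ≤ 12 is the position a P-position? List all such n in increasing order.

0, 3, 6, 9, 12

Grundy values for subtraction set {1, 2, 5}:
k:     0  1  2  3  4  5  6  7  8  9 10 11 12
g(k):  0  1  2  0  1  2  0  1  2  0  1  2  0
The P-positions (g = 0) in 0..12 are 0, 3, 6, 9, 12.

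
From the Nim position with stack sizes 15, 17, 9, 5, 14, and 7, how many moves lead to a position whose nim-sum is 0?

1

Write each in binary and XOR column by column:
  01111  (15)
  10001  (17)
  01001  (9)
  00101  (5)
  01110  (14)
  00111  (7)
  -----
  11011  (27)
The overall nim-sum is X = 27. A stack of size p has a winning move iff p XOR X < p (reduce it to p XOR X).
  15: 15 XOR 27 = 20 ≥ 15 — no move.
  17: 17 XOR 27 = 10 < 17 — winning move (to 10).
  9: 9 XOR 27 = 18 ≥ 9 — no move.
  5: 5 XOR 27 = 30 ≥ 5 — no move.
  14: 14 XOR 27 = 21 ≥ 14 — no move.
  7: 7 XOR 27 = 28 ≥ 7 — no move.
That gives 1 winning move.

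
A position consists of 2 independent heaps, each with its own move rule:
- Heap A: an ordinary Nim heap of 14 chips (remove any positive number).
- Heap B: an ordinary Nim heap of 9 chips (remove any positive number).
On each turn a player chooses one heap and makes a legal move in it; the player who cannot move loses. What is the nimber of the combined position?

7

Heap A is a plain Nim heap of size 14, so its Grundy value is 14.
Heap B is a plain Nim heap of size 9, so its Grundy value is 9.
The value of a disjunctive sum is the nim-sum of the parts.
Combined value = 14 ⊕ 9 = 7.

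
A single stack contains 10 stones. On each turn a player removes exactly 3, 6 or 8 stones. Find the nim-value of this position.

Grundy values for subtraction set {3, 6, 8}:
k:     0  1  2  3  4  5  6  7  8  9 10
g(k):  0  0  0  1  1  1  2  2  2  3  3
So g(10) = 3.

3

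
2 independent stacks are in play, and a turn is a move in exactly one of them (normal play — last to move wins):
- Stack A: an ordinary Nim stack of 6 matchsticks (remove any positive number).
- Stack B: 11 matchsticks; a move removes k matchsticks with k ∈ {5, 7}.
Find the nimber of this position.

4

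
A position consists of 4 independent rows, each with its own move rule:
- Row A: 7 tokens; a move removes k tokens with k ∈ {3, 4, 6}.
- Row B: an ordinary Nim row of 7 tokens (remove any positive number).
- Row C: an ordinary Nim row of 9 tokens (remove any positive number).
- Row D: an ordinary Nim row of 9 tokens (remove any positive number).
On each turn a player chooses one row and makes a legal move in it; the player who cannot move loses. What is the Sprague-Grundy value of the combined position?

5

Build the Grundy sequence for row A with g(k) = mex{g(k−s) : s ∈ {3, 4, 6}, s ≤ k}:
g(0) = mex{} = 0
g(1) = mex{} = 0
g(2) = mex{} = 0
g(3) = mex{0} = 1
g(4) = mex{0} = 1
g(5) = mex{0} = 1
g(6) = mex{0,1} = 2
g(7) = mex{0,1} = 2
So g(7) = 2.
Row B is a plain Nim row of size 7, so its Grundy value is 7.
Row C is a plain Nim row of size 9, so its Grundy value is 9.
Row D is a plain Nim row of size 9, so its Grundy value is 9.
The value of a disjunctive sum is the nim-sum of the parts.
Combined value = 2 ⊕ 7 ⊕ 9 ⊕ 9 = 5.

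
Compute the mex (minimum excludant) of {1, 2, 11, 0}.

3

The values 0, 1, 2 are all present; 3 is the first non-negative integer missing from the set.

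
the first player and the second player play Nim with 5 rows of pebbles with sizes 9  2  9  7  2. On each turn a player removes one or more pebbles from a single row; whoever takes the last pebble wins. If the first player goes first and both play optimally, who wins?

the first player wins

Nim-sum: 9 XOR 2 XOR 9 XOR 7 XOR 2 = 7.
The nim-sum is 7 ≠ 0, so this is an N-position: the player to move can win; the first player has a winning move.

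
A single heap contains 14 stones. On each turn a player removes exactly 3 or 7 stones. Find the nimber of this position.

1

Build the Grundy sequence with g(k) = mex{g(k−s) : s ∈ {3, 7}, s ≤ k}:
g(0) = mex{} = 0
g(1) = mex{} = 0
g(2) = mex{} = 0
g(3) = mex{0} = 1
g(4) = mex{0} = 1
g(5) = mex{0} = 1
g(6) = mex{1} = 0
g(7) = mex{0,1} = 2
g(8) = mex{0,1} = 2
g(9) = mex{0} = 1
g(10) = mex{1,2} = 0
g(11) = mex{1,2} = 0
g(12) = mex{1} = 0
g(13) = mex{0} = 1
g(14) = mex{0,2} = 1
So g(14) = 1.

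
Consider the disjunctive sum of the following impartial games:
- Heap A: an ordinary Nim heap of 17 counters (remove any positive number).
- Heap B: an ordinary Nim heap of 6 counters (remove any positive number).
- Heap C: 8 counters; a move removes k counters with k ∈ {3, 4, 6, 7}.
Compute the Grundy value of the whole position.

21

Heap A is a plain Nim heap of size 17, so its Grundy value is 17.
Heap B is a plain Nim heap of size 6, so its Grundy value is 6.
Grundy values for heap C (subtraction set {3, 4, 6, 7}):
k:     0  1  2  3  4  5  6  7  8
g(k):  0  0  0  1  1  1  2  2  2
So g(8) = 2.
The value of a disjunctive sum is the nim-sum of the parts.
Combined value = 17 XOR 6 XOR 2 = 21.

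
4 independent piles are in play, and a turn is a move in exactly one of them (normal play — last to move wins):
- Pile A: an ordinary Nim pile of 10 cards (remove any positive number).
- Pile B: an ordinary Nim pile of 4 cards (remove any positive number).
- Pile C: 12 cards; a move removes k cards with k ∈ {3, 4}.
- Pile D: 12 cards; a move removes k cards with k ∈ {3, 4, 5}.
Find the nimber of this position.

Pile A is a plain Nim pile of size 10, so its Grundy value is 10.
Pile B is a plain Nim pile of size 4, so its Grundy value is 4.
For pile C, compute g(0), g(1), … with moves {3, 4}:
k:     0  1  2  3  4  5  6  7  8  9 10 11 12
g(k):  0  0  0  1  1  1  2  0  0  0  1  1  1
So g(12) = 1.
Grundy values for pile D (subtraction set {3, 4, 5}):
g(0) = mex{} = 0
g(1) = mex{} = 0
g(2) = mex{} = 0
g(3) = mex{0} = 1
g(4) = mex{0} = 1
g(5) = mex{0} = 1
g(6) = mex{0,1} = 2
g(7) = mex{0,1} = 2
g(8) = mex{1} = 0
g(9) = mex{1,2} = 0
g(10) = mex{1,2} = 0
g(11) = mex{0,2} = 1
g(12) = mex{0,2} = 1
So g(12) = 1.
The value of a disjunctive sum is the nim-sum of the parts.
Combined value = 10 ⊕ 4 ⊕ 1 ⊕ 1 = 14.

14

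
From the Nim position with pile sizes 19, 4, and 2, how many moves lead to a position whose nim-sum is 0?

1

Compute the nim-sum pairwise:
19 ⊕ 4 = 23
23 ⊕ 2 = 21
The overall nim-sum is X = 21. A pile of size p has a winning move iff p XOR X < p (reduce it to p XOR X).
  19: 19 XOR 21 = 6 < 19 — winning move (to 6).
  4: 4 XOR 21 = 17 ≥ 4 — no move.
  2: 2 XOR 21 = 23 ≥ 2 — no move.
That gives 1 winning move.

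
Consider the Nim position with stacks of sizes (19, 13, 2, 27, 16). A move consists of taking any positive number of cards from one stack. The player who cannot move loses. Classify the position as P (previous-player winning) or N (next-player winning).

Nim-sum: 19 XOR 13 XOR 2 XOR 27 XOR 16 = 23.
The nim-sum is 23 ≠ 0, so this is an N-position: the player to move can win.

N-position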